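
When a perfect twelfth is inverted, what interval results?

perfect fourth

First reduce the compound perfect twelfth to its simple form, a perfect fifth.
Inverted interval numbers add to nine, so a fifth pairs with a fourth (5 + 4 = 9).
Quality inverts too: perfect stays perfect. That makes the inversion a perfect fourth.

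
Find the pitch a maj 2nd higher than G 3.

Two letter names up from G: A.
A major second spans 2 semitones, so from G3 the target pitch is A3.

A 3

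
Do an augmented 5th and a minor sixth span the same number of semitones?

An augmented fifth = 8 semitones = a minor sixth; enharmonically equal.

Yes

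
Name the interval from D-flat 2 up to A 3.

D to A spans five letter names (D-E-F-G-A), plus an octave, so the interval is some kind of twelfth.
A perfect twelfth would be 19 semitones; Db2 to A3 is 20, one semitone wider, so the interval is augmented.
(Equivalently, a compound augmented fifth: an augmented fifth plus an octave.)

augmented twelfth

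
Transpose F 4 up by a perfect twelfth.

Counting five letter names plus an octave up from F lands on C.
Moving 19 semitones up from F4 (the size of a perfect twelfth) reaches C6.

C 6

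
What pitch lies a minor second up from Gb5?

The second takes the letter from G up to A.
A minor second spans 1 semitone, so from Gb5 the target pitch is Abb5.

Abb5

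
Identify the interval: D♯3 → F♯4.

D to F spans three letter names (D-E-F), plus an octave — that makes it a tenth of some quality.
At 15 semitones, D#3→F#4 falls one short of a major tenth: minor.
(Equivalently, a compound minor third: a minor third plus an octave.)

minor 10th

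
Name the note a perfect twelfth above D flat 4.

Five letters up from D (plus an octave) reaches A.
A perfect twelfth spans 19 semitones, so from Db4 the target pitch is Ab5.

A flat 5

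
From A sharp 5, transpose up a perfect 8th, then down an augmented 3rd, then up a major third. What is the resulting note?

A 6

A perfect octave up from A#5 is A#6.
A#6 down an augmented third → F6 (5 semitones).
A major third up from F6 is A6.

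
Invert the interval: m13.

M3

First reduce the compound minor thirteenth to its simple form, a minor sixth.
Interval numbers invert to sum to nine: 6 + 3 = 9, so a sixth inverts to a third.
Quality inverts too: minor becomes major. That makes the inversion a major third.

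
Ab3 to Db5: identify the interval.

A to D spans four letter names (A-B-C-D), plus an octave — that makes it an eleventh of some quality.
Ab3 to Db5 is 17 semitones, matching the perfect eleventh exactly, so the quality is perfect.
(Equivalently, a compound perfect fourth: a perfect fourth plus an octave.)

perfect 11th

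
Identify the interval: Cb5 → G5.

augmented 5th

C to G spans five letter names (C-D-E-F-G), so the interval is some kind of fifth.
Cb5 to G5 spans 8 semitones — one semitone wider than the perfect fifth (7) — giving an augmented fifth.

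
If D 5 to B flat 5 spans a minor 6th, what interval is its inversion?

major third

Interval numbers invert to sum to nine: 6 + 3 = 9, so a sixth inverts to a third.
The quality also flips — minor becomes major — giving a major third.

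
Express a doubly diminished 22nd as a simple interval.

Take out 2 octaves (14 from the number): 22 − 14 = 8.
Quality carries through unchanged, so the simple form is a doubly diminished octave.

doubly diminished octave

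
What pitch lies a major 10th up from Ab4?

The tenth's letter: A up three letter names plus an octave → C.
A major tenth spans 16 semitones, so from Ab4 the target pitch is C6.

C6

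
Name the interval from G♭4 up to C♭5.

perfect fourth

G to C spans four letter names (G-A-B-C), so the interval is some kind of fourth.
Gb4 to Cb5 is 5 semitones, matching the perfect fourth exactly, so the quality is perfect.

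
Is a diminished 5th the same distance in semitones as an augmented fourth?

Yes

Both span 6 semitones: a diminished fifth and an augmented fourth are the same chromatic distance.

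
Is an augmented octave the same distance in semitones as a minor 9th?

Yes

An augmented octave spans 13 semitones, and a minor ninth also spans 13 semitones — they're enharmonic.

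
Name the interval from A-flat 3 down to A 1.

d15

Descending from Ab3 to A1 is the same interval as ascending A1 to Ab3.
A to A is the same letter name, plus 2 octaves: a fifteenth.
The perfect fifteenth is 24 semitones; here we have 23, one semitone narrower: diminished.
(Equivalently, a compound diminished octave: a diminished octave plus an octave.)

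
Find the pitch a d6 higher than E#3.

C4

The sixth takes the letter from E up to C.
Moving 7 semitones up from E#3 (the size of a diminished sixth) reaches C4.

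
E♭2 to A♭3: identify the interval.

perfect 11th

E to A spans four letter names (E-F-G-A), plus an octave — that makes it an eleventh of some quality.
Eb2 to Ab3 is 17 semitones, matching the perfect eleventh exactly, so the quality is perfect.
(Equivalently, a compound perfect fourth: a perfect fourth plus an octave.)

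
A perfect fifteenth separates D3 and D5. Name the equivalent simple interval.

Take out an octave (7 from the number): 15 − 7 = 8.
That makes a perfect fifteenth a compound perfect octave — an octave plus a perfect octave.

perfect octave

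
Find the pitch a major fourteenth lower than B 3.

C 2

Seven letters down from B (plus an octave) reaches C.
A major fourteenth is 23 semitones; 23 semitones down from B3 gives C2.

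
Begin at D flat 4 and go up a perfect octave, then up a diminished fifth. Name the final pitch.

A double-flat 5

Up a perfect octave from Db4: Db5 (12 semitones up).
Up a diminished fifth from Db5: Abb5 (6 semitones up).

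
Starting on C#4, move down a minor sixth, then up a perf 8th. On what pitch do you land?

Down a minor sixth from C#4: E#3 (8 semitones down).
Up a perfect octave from E#3: E#4 (12 semitones up).

E#4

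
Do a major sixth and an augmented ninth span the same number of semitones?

No

A major sixth spans 9 semitones; an augmented ninth spans 15 semitones. They differ by 6.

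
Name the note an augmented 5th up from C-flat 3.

Five letter names up from C: G.
An augmented fifth is 8 semitones; 8 semitones up from Cb3 gives G3.

G 3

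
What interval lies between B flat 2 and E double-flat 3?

B to E spans four letter names (B-C-D-E), so the interval is some kind of fourth.
A perfect fourth would be 5 semitones; Bb2 to Ebb3 is 4, one semitone narrower, so the interval is diminished.

diminished 4th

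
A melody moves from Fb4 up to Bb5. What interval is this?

F to B spans four letter names (F-G-A-B), plus an octave, so the interval is some kind of eleventh.
A perfect eleventh would be 17 semitones; Fb4 to Bb5 is 18, one semitone wider, so the interval is augmented.
(Equivalently, a compound augmented fourth: an augmented fourth plus an octave.)

augmented 11th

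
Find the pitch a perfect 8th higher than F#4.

F#5

For an octave the letter name doesn't change: still F, an octave up.
A perfect octave spans 12 semitones, so from F#4 the target pitch is F#5.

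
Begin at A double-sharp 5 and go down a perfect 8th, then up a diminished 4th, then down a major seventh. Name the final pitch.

A##5 down a perfect octave → A##4 (12 semitones).
Up a diminished fourth from A##4: D#5 (4 semitones up).
Down a major seventh from D#5: E4 (11 semitones down).

E 4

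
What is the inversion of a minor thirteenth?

First reduce the compound minor thirteenth to its simple form, a minor sixth.
Interval numbers invert to sum to nine: 6 + 3 = 9, so a sixth inverts to a third.
Quality inverts too: minor becomes major. That makes the inversion a major third.

M3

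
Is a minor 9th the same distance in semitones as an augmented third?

A minor ninth is 13 semitones but an augmented third is 5 semitones — different sizes.

No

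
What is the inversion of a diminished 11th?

First reduce the compound diminished eleventh to its simple form, a diminished fourth.
The rule of nine gives the new number: 9 − 4 = 5, so a fourth becomes a fifth.
Quality inverts too: diminished becomes augmented. That makes the inversion an augmented fifth.

augmented 5th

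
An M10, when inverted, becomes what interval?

minor sixth

First reduce the compound major tenth to its simple form, a major third.
Interval numbers invert to sum to nine: 3 + 6 = 9, so a third inverts to a sixth.
Quality inverts too: major becomes minor. That makes the inversion a minor sixth.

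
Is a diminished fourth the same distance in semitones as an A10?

No

A diminished fourth is 4 semitones but an augmented tenth is 17 semitones — different sizes.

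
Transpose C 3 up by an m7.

B flat 3

The seventh takes the letter from C up to B.
Moving 10 semitones up from C3 (the size of a minor seventh) reaches Bb3.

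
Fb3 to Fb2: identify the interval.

Descending from Fb3 to Fb2 is the same interval as ascending Fb2 to Fb3.
F to F is the same letter name, plus an octave, so the interval is some kind of octave.
The perfect octave spans 12 semitones, and Fb2 to Fb3 is exactly 12 semitones — so this is a perfect octave.

perfect 8th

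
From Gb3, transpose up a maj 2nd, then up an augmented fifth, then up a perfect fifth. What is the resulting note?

B4

Up a major second from Gb3: Ab3 (2 semitones up).
Ab3 up an augmented fifth → E4 (8 semitones).
Up a perfect fifth from E4: B4 (7 semitones up).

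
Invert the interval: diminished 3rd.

augmented 6th

The rule of nine gives the new number: 9 − 3 = 6, so a third becomes a sixth.
The quality also flips — diminished becomes augmented — giving an augmented sixth.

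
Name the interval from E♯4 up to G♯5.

minor tenth

E to G spans three letter names (E-F-G), plus an octave, so the interval is some kind of tenth.
E#4 to G#5 is 15 semitones, a half step short of the major tenth (16), so this is minor.
(Equivalently, a compound minor third: a minor third plus an octave.)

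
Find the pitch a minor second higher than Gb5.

The second takes the letter from G up to A.
Moving 1 semitone up from Gb5 (the size of a minor second) reaches Abb5.

Abb5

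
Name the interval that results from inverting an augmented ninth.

diminished seventh

First reduce the compound augmented ninth to its simple form, an augmented second.
Interval numbers invert to sum to nine: 2 + 7 = 9, so a second inverts to a seventh.
The quality also flips — augmented becomes diminished — giving a diminished seventh.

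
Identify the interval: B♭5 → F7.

perfect twelfth

B to F spans five letter names (B-C-D-E-F), plus an octave: a twelfth.
Counting semitones, Bb5→F7 is 19, which is the perfect twelfth.
(Equivalently, a compound perfect fifth: a perfect fifth plus an octave.)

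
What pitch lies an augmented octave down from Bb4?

Bbb3

An octave keeps the letter name B, an octave down from B.
An augmented octave is 13 semitones; 13 semitones down from Bb4 gives Bbb3.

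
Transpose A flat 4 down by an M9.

The ninth's letter: A down two letter names plus an octave → G.
A major ninth spans 14 semitones, so from Ab4 the target pitch is Gb3.

G flat 3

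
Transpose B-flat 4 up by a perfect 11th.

E-flat 6

Counting four letter names plus an octave up from B lands on E.
A perfect eleventh is 17 semitones; 17 semitones up from Bb4 gives Eb6.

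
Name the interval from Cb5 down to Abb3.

major tenth

Descending from Cb5 to Abb3 is the same interval as ascending Abb3 to Cb5.
A to C spans three letter names (A-B-C), plus an octave, so the interval is some kind of tenth.
Abb3 to Cb5 is 16 semitones, matching the major tenth exactly, so the quality is major.
(Equivalently, a compound major third: a major third plus an octave.)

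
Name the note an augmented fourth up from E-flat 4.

A 4

Counting four letter names up from E lands on A.
Moving 6 semitones up from Eb4 (the size of an augmented fourth) reaches A4.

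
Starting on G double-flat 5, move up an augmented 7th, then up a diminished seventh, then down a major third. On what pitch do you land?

Up an augmented seventh from Gbb5: F6 (12 semitones up).
Up a diminished seventh from F6: Ebb7 (9 semitones up).
A major third down from Ebb7 is Cbb7.

C double-flat 7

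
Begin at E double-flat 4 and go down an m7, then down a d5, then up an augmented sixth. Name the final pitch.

G sharp 3

Down a minor seventh from Ebb4: Fb3 (10 semitones down).
Down a diminished fifth from Fb3: Bb2 (6 semitones down).
Bb2 up an augmented sixth → G#3 (10 semitones).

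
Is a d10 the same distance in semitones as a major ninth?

A diminished tenth = 14 semitones = a major ninth; enharmonically equal.

Yes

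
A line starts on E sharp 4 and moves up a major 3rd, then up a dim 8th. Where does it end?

G sharp 5

E#4 up a major third → G##4 (4 semitones).
A diminished octave up from G##4 is G#5.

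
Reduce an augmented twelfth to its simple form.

Subtracting seven from the interval number removes an octave: 12 − 7 = 5.
That makes an augmented twelfth a compound augmented fifth — an octave plus an augmented fifth.

augmented 5th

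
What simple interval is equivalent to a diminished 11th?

diminished fourth

Take out an octave (7 from the number): 11 − 7 = 4.
Quality carries through unchanged, so the simple form is a diminished fourth.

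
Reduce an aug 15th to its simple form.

Subtracting seven from the interval number removes an octave: 15 − 7 = 8.
That makes an augmented fifteenth a compound augmented octave — an octave plus an augmented octave.

augmented octave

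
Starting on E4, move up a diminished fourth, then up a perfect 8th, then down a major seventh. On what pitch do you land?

E4 up a diminished fourth → Ab4 (4 semitones).
Up a perfect octave from Ab4: Ab5 (12 semitones up).
Down a major seventh from Ab5: Bbb4 (11 semitones down).

Bbb4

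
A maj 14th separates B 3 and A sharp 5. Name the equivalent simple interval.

major 7th

Each octave removed subtracts seven from the number: 14 − 7 = 7.
That makes a major fourteenth a compound major seventh — an octave plus a major seventh.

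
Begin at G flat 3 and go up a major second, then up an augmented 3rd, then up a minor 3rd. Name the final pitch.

E 4

Gb3 up a major second → Ab3 (2 semitones).
An augmented third up from Ab3 is C#4.
A minor third up from C#4 is E4.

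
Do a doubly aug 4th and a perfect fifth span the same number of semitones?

Yes

A doubly augmented fourth spans 7 semitones, and a perfect fifth also spans 7 semitones — they're enharmonic.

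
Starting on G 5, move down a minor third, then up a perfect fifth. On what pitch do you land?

Down a minor third from G5: E5 (3 semitones down).
Up a perfect fifth from E5: B5 (7 semitones up).

B 5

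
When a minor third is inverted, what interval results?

major sixth

Inverted interval numbers add to nine, so a third pairs with a sixth (3 + 6 = 9).
Quality inverts too: minor becomes major. That makes the inversion a major sixth.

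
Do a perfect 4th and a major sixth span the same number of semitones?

No

5 semitones (perfect fourth) vs 9 semitones (major sixth): not equal.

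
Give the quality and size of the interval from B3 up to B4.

B to B is the same letter name, plus an octave, so the interval is some kind of octave.
The perfect octave spans 12 semitones, and B3 to B4 is exactly 12 semitones — so this is a perfect octave.

perfect octave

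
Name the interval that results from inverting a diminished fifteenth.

First reduce the compound diminished fifteenth to its simple form, a diminished octave.
The rule of nine gives the new number: 9 − 8 = 1, so an octave becomes a unison.
And diminished becomes augmented under inversion, so we get an augmented unison.

A1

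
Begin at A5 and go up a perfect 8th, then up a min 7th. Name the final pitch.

G7

A5 up a perfect octave → A6 (12 semitones).
A6 up a minor seventh → G7 (10 semitones).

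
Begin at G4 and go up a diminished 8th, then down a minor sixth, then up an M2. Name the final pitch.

C5

G4 up a diminished octave → Gb5 (11 semitones).
Gb5 down a minor sixth → Bb4 (8 semitones).
Bb4 up a major second → C5 (2 semitones).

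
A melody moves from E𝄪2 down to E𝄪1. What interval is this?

P8

Descending from E##2 to E##1 is the same interval as ascending E##1 to E##2.
E to E is the same letter name, plus an octave — that makes it an octave of some quality.
The perfect octave spans 12 semitones, and E##1 to E##2 is exactly 12 semitones — so this is a perfect octave.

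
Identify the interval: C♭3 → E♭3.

major third

C to E spans three letter names (C-D-E): a third.
Counting semitones, Cb3→Eb3 is 4, which is the major third.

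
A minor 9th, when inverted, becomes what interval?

First reduce the compound minor ninth to its simple form, a minor second.
Inverted interval numbers add to nine, so a second pairs with a seventh (2 + 7 = 9).
And minor becomes major under inversion, so we get a major seventh.

M7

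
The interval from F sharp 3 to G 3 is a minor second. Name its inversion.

Interval numbers invert to sum to nine: 2 + 7 = 9, so a second inverts to a seventh.
The quality also flips — minor becomes major — giving a major seventh.

M7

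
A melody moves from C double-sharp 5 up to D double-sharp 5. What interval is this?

major 2nd

C to D spans two letter names (C-D) — that makes it a second of some quality.
Counting semitones, C##5→D##5 is 2, which is the major second.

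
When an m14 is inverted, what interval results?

First reduce the compound minor fourteenth to its simple form, a minor seventh.
Interval numbers invert to sum to nine: 7 + 2 = 9, so a seventh inverts to a second.
The quality also flips — minor becomes major — giving a major second.

M2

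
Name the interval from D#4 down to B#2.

Descending from D#4 to B#2 is the same interval as ascending B#2 to D#4.
B to D spans three letter names (B-C-D), plus an octave, so the interval is some kind of tenth.
B#2 to D#4 is 15 semitones, a half step short of the major tenth (16), so this is minor.
(Equivalently, a compound minor third: a minor third plus an octave.)

m10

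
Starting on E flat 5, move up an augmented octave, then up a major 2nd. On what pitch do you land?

Up an augmented octave from Eb5: E6 (13 semitones up).
A major second up from E6 is F#6.

F sharp 6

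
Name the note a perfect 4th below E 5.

B 4

Counting four letter names down from E lands on B.
A perfect fourth is 5 semitones; 5 semitones down from E5 gives B4.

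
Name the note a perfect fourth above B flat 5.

Counting four letter names up from B lands on E.
A perfect fourth spans 5 semitones, so from Bb5 the target pitch is Eb6.

E flat 6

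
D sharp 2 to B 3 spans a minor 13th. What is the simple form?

Take out an octave (7 from the number): 13 − 7 = 6.
So a minor thirteenth is an octave plus a minor sixth. The quality is unchanged.

minor 6th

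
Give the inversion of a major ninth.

minor 7th

First reduce the compound major ninth to its simple form, a major second.
Inverted interval numbers add to nine, so a second pairs with a seventh (2 + 7 = 9).
Quality inverts too: major becomes minor. That makes the inversion a minor seventh.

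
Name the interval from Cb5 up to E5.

C to E spans three letter names (C-D-E), so the interval is some kind of third.
Cb5 to E5 spans 5 semitones — one semitone wider than the major third (4) — giving an augmented third.

augmented third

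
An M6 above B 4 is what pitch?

The sixth takes the letter from B up to G.
Moving 9 semitones up from B4 (the size of a major sixth) reaches G#5.

G sharp 5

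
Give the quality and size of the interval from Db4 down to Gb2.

perfect 12th

Descending from Db4 to Gb2 is the same interval as ascending Gb2 to Db4.
G to D spans five letter names (G-A-B-C-D), plus an octave, so the interval is some kind of twelfth.
Counting semitones, Gb2→Db4 is 19, which is the perfect twelfth.
(Equivalently, a compound perfect fifth: a perfect fifth plus an octave.)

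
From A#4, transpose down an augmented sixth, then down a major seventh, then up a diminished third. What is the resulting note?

A#4 down an augmented sixth → C4 (10 semitones).
Down a major seventh from C4: Db3 (11 semitones down).
Up a diminished third from Db3: Fbb3 (2 semitones up).

Fbb3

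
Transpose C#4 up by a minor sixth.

The sixth takes the letter from C up to A.
A minor sixth spans 8 semitones, so from C#4 the target pitch is A4.

A4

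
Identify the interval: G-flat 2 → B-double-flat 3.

minor tenth

G to B spans three letter names (G-A-B), plus an octave: a tenth.
Gb2 to Bbb3 is 15 semitones, a half step short of the major tenth (16), so this is minor.
(Equivalently, a compound minor third: a minor third plus an octave.)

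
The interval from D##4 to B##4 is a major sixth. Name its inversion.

minor third

The rule of nine gives the new number: 9 − 6 = 3, so a sixth becomes a third.
And major becomes minor under inversion, so we get a minor third.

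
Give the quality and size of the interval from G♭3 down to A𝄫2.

major seventh

Descending from Gb3 to Abb2 is the same interval as ascending Abb2 to Gb3.
A to G spans seven letter names (A-B-C-D-E-F-G): a seventh.
The major seventh spans 11 semitones, and Abb2 to Gb3 is exactly 11 semitones — so this is a major seventh.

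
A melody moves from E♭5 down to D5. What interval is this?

Descending from Eb5 to D5 is the same interval as ascending D5 to Eb5.
D to E spans two letter names (D-E), so the interval is some kind of second.
A major second would be 2 semitones, but D5 to Eb5 is 1 — one semitone narrower, making it a minor second.

m2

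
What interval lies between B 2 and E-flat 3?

diminished fourth

B to E spans four letter names (B-C-D-E), so the interval is some kind of fourth.
The perfect fourth is 5 semitones; here we have 4, one semitone narrower: diminished.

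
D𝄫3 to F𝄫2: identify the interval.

M6

Descending from Dbb3 to Fbb2 is the same interval as ascending Fbb2 to Dbb3.
F to D spans six letter names (F-G-A-B-C-D): a sixth.
The major sixth spans 9 semitones, and Fbb2 to Dbb3 is exactly 9 semitones — so this is a major sixth.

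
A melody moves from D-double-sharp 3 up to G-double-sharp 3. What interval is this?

D to G spans four letter names (D-E-F-G): a fourth.
Counting semitones, D##3→G##3 is 5, which is the perfect fourth.

perfect 4th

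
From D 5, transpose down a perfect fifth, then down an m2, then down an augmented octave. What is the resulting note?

Down a perfect fifth from D5: G4 (7 semitones down).
Down a minor second from G4: F#4 (1 semitone down).
Down an augmented octave from F#4: F3 (13 semitones down).

F 3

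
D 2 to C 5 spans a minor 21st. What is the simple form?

minor 7th

Take out 2 octaves (14 from the number): 21 − 14 = 7.
Quality carries through unchanged, so the simple form is a minor seventh.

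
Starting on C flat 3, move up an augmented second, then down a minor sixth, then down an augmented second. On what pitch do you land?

E flat 2

Cb3 up an augmented second → D3 (3 semitones).
Down a minor sixth from D3: F#2 (8 semitones down).
Down an augmented second from F#2: Eb2 (3 semitones down).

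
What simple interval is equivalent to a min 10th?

Take out an octave (7 from the number): 10 − 7 = 3.
That makes a minor tenth a compound minor third — an octave plus a minor third.

minor third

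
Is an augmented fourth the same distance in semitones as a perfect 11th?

No

6 semitones (augmented fourth) vs 17 semitones (perfect eleventh): not equal.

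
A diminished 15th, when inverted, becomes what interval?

First reduce the compound diminished fifteenth to its simple form, a diminished octave.
Interval numbers invert to sum to nine: 8 + 1 = 9, so an octave inverts to a unison.
And diminished becomes augmented under inversion, so we get an augmented unison.

augmented unison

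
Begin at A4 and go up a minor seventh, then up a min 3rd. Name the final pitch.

A minor seventh up from A4 is G5.
G5 up a minor third → Bb5 (3 semitones).

Bb5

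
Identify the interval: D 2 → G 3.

D to G spans four letter names (D-E-F-G), plus an octave, so the interval is some kind of eleventh.
The perfect eleventh spans 17 semitones, and D2 to G3 is exactly 17 semitones — so this is a perfect eleventh.
(Equivalently, a compound perfect fourth: a perfect fourth plus an octave.)

perfect eleventh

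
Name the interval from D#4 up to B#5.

D to B spans six letter names (D-E-F-G-A-B), plus an octave, so the interval is some kind of thirteenth.
D#4 to B#5 is 21 semitones, matching the major thirteenth exactly, so the quality is major.
(Equivalently, a compound major sixth: a major sixth plus an octave.)

major thirteenth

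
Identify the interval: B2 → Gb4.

B to G spans six letter names (B-C-D-E-F-G), plus an octave — that makes it a thirteenth of some quality.
B2 to Gb4 spans 19 semitones — two semitones narrower than the major thirteenth (21) — giving a diminished thirteenth.
(Equivalently, a compound diminished sixth: a diminished sixth plus an octave.)

diminished 13th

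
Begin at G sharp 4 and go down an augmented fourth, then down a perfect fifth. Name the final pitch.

Down an augmented fourth from G#4: D4 (6 semitones down).
A perfect fifth down from D4 is G3.

G 3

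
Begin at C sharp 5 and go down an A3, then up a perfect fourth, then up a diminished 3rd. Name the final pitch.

An augmented third down from C#5 is Ab4.
Up a perfect fourth from Ab4: Db5 (5 semitones up).
Up a diminished third from Db5: Fbb5 (2 semitones up).

F double-flat 5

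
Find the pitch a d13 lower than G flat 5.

The thirteenth's letter: G down six letter names plus an octave → B.
Moving 19 semitones down from Gb5 (the size of a diminished thirteenth) reaches B3.

B 3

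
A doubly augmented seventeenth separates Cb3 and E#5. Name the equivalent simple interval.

doubly augmented 3rd

Each octave removed subtracts seven from the number: 17 − 14 = 3.
Quality carries through unchanged, so the simple form is a doubly augmented third.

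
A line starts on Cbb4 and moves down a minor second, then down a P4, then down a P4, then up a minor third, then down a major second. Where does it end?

Cbb4 down a minor second → Bbb3 (1 semitone).
A perfect fourth down from Bbb3 is Fb3.
Down a perfect fourth from Fb3: Cb3 (5 semitones down).
Cb3 up a minor third → Ebb3 (3 semitones).
Ebb3 down a major second → Dbb3 (2 semitones).

Dbb3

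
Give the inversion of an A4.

Inverted interval numbers add to nine, so a fourth pairs with a fifth (4 + 5 = 9).
The quality also flips — augmented becomes diminished — giving a diminished fifth.

d5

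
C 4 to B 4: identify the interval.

major seventh

C to B spans seven letter names (C-D-E-F-G-A-B): a seventh.
Counting semitones, C4→B4 is 11, which is the major seventh.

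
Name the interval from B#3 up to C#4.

m2

B to C spans two letter names (B-C), so the interval is some kind of second.
B#3 to C#4 is 1 semitone, a half step short of the major second (2), so this is minor.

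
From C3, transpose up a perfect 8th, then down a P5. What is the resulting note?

F3

Up a perfect octave from C3: C4 (12 semitones up).
A perfect fifth down from C4 is F3.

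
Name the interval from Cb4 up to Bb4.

major seventh

C to B spans seven letter names (C-D-E-F-G-A-B) — that makes it a seventh of some quality.
Counting semitones, Cb4→Bb4 is 11, which is the major seventh.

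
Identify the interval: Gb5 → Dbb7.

G to D spans five letter names (G-A-B-C-D), plus an octave, so the interval is some kind of twelfth.
A perfect twelfth would be 19 semitones; Gb5 to Dbb7 is 18, one semitone narrower, so the interval is diminished.
(Equivalently, a compound diminished fifth: a diminished fifth plus an octave.)

diminished twelfth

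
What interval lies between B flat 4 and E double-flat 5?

d4

B to E spans four letter names (B-C-D-E) — that makes it a fourth of some quality.
Bb4 to Ebb5 spans 4 semitones — one semitone narrower than the perfect fourth (5) — giving a diminished fourth.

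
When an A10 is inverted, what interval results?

First reduce the compound augmented tenth to its simple form, an augmented third.
The rule of nine gives the new number: 9 − 3 = 6, so a third becomes a sixth.
Quality inverts too: augmented becomes diminished. That makes the inversion a diminished sixth.

diminished 6th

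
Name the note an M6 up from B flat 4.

G 5

Six letter names up from B: G.
A major sixth is 9 semitones; 9 semitones up from Bb4 gives G5.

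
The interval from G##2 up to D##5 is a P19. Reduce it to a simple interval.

Each octave removed subtracts seven from the number: 19 − 14 = 5.
So a perfect nineteenth is 2 octaves plus a perfect fifth. The quality is unchanged.

P5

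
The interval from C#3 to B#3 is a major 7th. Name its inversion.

Inverted interval numbers add to nine, so a seventh pairs with a second (7 + 2 = 9).
And major becomes minor under inversion, so we get a minor second.

m2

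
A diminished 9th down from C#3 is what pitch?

B##1

The ninth's letter: C down two letter names plus an octave → B.
A diminished ninth is 12 semitones; 12 semitones down from C#3 gives B##1.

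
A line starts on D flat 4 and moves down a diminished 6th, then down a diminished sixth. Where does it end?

A diminished sixth down from Db4 is F#3.
F#3 down a diminished sixth → A##2 (7 semitones).

A double-sharp 2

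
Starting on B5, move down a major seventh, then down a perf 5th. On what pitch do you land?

F4

A major seventh down from B5 is C5.
A perfect fifth down from C5 is F4.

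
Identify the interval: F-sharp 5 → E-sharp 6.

F to E spans seven letter names (F-G-A-B-C-D-E): a seventh.
Counting semitones, F#5→E#6 is 11, which is the major seventh.

major 7th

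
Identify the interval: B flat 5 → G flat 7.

minor thirteenth

B to G spans six letter names (B-C-D-E-F-G), plus an octave: a thirteenth.
At 20 semitones, Bb5→Gb7 falls one short of a major thirteenth: minor.
(Equivalently, a compound minor sixth: a minor sixth plus an octave.)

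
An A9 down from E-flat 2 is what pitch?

Two letters down from E (plus an octave) reaches D.
An augmented ninth spans 15 semitones, so from Eb2 the target pitch is Dbb1.

D-double-flat 1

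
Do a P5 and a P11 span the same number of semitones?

7 semitones (perfect fifth) vs 17 semitones (perfect eleventh): not equal.

No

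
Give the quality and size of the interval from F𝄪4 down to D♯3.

M10

Descending from F##4 to D#3 is the same interval as ascending D#3 to F##4.
D to F spans three letter names (D-E-F), plus an octave — that makes it a tenth of some quality.
Counting semitones, D#3→F##4 is 16, which is the major tenth.
(Equivalently, a compound major third: a major third plus an octave.)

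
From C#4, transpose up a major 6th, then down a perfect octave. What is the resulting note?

A major sixth up from C#4 is A#4.
A perfect octave down from A#4 is A#3.

A#3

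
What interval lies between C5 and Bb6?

minor fourteenth

C to B spans seven letter names (C-D-E-F-G-A-B), plus an octave — that makes it a fourteenth of some quality.
At 22 semitones, C5→Bb6 falls one short of a major fourteenth: minor.
(Equivalently, a compound minor seventh: a minor seventh plus an octave.)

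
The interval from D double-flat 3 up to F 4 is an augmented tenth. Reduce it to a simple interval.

A3

Take out an octave (7 from the number): 10 − 7 = 3.
That makes an augmented tenth a compound augmented third — an octave plus an augmented third.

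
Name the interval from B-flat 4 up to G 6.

major thirteenth

B to G spans six letter names (B-C-D-E-F-G), plus an octave, so the interval is some kind of thirteenth.
Counting semitones, Bb4→G6 is 21, which is the major thirteenth.
(Equivalently, a compound major sixth: a major sixth plus an octave.)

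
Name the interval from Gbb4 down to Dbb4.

Descending from Gbb4 to Dbb4 is the same interval as ascending Dbb4 to Gbb4.
D to G spans four letter names (D-E-F-G), so the interval is some kind of fourth.
The perfect fourth spans 5 semitones, and Dbb4 to Gbb4 is exactly 5 semitones — so this is a perfect fourth.

perfect fourth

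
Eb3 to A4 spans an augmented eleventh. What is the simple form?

Each octave removed subtracts seven from the number: 11 − 7 = 4.
So an augmented eleventh is an octave plus an augmented fourth. The quality is unchanged.

augmented fourth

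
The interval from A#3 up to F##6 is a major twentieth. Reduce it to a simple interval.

M6

Subtracting seven from the interval number removes an octave: 20 − 14 = 6.
So a major twentieth is 2 octaves plus a major sixth. The quality is unchanged.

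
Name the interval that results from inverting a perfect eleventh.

First reduce the compound perfect eleventh to its simple form, a perfect fourth.
Inverted interval numbers add to nine, so a fourth pairs with a fifth (4 + 5 = 9).
The quality also flips — perfect stays perfect — giving a perfect fifth.

P5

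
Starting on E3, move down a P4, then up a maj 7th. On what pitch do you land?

A#3

Down a perfect fourth from E3: B2 (5 semitones down).
A major seventh up from B2 is A#3.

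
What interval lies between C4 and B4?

C to B spans seven letter names (C-D-E-F-G-A-B) — that makes it a seventh of some quality.
Counting semitones, C4→B4 is 11, which is the major seventh.

major seventh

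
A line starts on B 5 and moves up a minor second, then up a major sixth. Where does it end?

A 6

Up a minor second from B5: C6 (1 semitone up).
Up a major sixth from C6: A6 (9 semitones up).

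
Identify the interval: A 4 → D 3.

Descending from A4 to D3 is the same interval as ascending D3 to A4.
D to A spans five letter names (D-E-F-G-A), plus an octave, so the interval is some kind of twelfth.
Counting semitones, D3→A4 is 19, which is the perfect twelfth.
(Equivalently, a compound perfect fifth: a perfect fifth plus an octave.)

perfect 12th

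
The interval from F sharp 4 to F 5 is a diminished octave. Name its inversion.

Interval numbers invert to sum to nine: 8 + 1 = 9, so an octave inverts to a unison.
The quality also flips — diminished becomes augmented — giving an augmented unison.

augmented unison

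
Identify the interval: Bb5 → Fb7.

diminished twelfth

B to F spans five letter names (B-C-D-E-F), plus an octave — that makes it a twelfth of some quality.
A perfect twelfth would be 19 semitones; Bb5 to Fb7 is 18, one semitone narrower, so the interval is diminished.
(Equivalently, a compound diminished fifth: a diminished fifth plus an octave.)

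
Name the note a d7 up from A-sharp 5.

G 6

The seventh takes the letter from A up to G.
Moving 9 semitones up from A#5 (the size of a diminished seventh) reaches G6.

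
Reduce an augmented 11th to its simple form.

Subtracting seven from the interval number removes an octave: 11 − 7 = 4.
That makes an augmented eleventh a compound augmented fourth — an octave plus an augmented fourth.

A4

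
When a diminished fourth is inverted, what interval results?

The rule of nine gives the new number: 9 − 4 = 5, so a fourth becomes a fifth.
Quality inverts too: diminished becomes augmented. That makes the inversion an augmented fifth.

A5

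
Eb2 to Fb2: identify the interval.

E to F spans two letter names (E-F) — that makes it a second of some quality.
At 1 semitone, Eb2→Fb2 falls one short of a major second: minor.

minor second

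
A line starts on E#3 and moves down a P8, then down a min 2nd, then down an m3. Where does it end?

B##1

A perfect octave down from E#3 is E#2.
A minor second down from E#2 is D##2.
A minor third down from D##2 is B##1.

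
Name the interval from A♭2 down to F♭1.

Descending from Ab2 to Fb1 is the same interval as ascending Fb1 to Ab2.
F to A spans three letter names (F-G-A), plus an octave: a tenth.
Fb1 to Ab2 is 16 semitones, matching the major tenth exactly, so the quality is major.
(Equivalently, a compound major third: a major third plus an octave.)

major tenth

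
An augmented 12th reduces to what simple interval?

augmented 5th

Take out an octave (7 from the number): 12 − 7 = 5.
Quality carries through unchanged, so the simple form is an augmented fifth.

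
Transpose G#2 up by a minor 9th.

Two letters up from G (plus an octave) reaches A.
A minor ninth is 13 semitones; 13 semitones up from G#2 gives A3.

A3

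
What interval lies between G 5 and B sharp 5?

G to B spans three letter names (G-A-B), so the interval is some kind of third.
A major third would be 4 semitones; G5 to B#5 is 5, one semitone wider, so the interval is augmented.

augmented third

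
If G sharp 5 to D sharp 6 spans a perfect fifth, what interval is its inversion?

Inverted interval numbers add to nine, so a fifth pairs with a fourth (5 + 4 = 9).
Quality inverts too: perfect stays perfect. That makes the inversion a perfect fourth.

perfect 4th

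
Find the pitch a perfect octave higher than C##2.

For an octave the letter name doesn't change: still C, an octave up.
A perfect octave spans 12 semitones, so from C##2 the target pitch is C##3.

C##3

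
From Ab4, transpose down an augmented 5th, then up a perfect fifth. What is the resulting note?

Ab4 down an augmented fifth → Dbb4 (8 semitones).
A perfect fifth up from Dbb4 is Abb4.

Abb4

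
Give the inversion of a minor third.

major sixth

Interval numbers invert to sum to nine: 3 + 6 = 9, so a third inverts to a sixth.
And minor becomes major under inversion, so we get a major sixth.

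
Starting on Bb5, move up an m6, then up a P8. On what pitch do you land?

Up a minor sixth from Bb5: Gb6 (8 semitones up).
Gb6 up a perfect octave → Gb7 (12 semitones).

Gb7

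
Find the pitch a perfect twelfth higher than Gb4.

The twelfth's letter: G up five letter names plus an octave → D.
Moving 19 semitones up from Gb4 (the size of a perfect twelfth) reaches Db6.

Db6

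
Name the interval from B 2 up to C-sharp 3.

M2

B to C spans two letter names (B-C) — that makes it a second of some quality.
The major second spans 2 semitones, and B2 to C#3 is exactly 2 semitones — so this is a major second.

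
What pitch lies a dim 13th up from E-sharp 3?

Six letters up from E (plus an octave) reaches C.
Moving 19 semitones up from E#3 (the size of a diminished thirteenth) reaches C5.

C 5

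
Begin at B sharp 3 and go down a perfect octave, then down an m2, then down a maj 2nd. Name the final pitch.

B#3 down a perfect octave → B#2 (12 semitones).
Down a minor second from B#2: A##2 (1 semitone down).
Down a major second from A##2: G##2 (2 semitones down).

G double-sharp 2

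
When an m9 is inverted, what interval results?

major seventh

First reduce the compound minor ninth to its simple form, a minor second.
Inverted interval numbers add to nine, so a second pairs with a seventh (2 + 7 = 9).
The quality also flips — minor becomes major — giving a major seventh.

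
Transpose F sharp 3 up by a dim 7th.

E flat 4

Seven letter names up from F: E.
A diminished seventh is 9 semitones; 9 semitones up from F#3 gives Eb4.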